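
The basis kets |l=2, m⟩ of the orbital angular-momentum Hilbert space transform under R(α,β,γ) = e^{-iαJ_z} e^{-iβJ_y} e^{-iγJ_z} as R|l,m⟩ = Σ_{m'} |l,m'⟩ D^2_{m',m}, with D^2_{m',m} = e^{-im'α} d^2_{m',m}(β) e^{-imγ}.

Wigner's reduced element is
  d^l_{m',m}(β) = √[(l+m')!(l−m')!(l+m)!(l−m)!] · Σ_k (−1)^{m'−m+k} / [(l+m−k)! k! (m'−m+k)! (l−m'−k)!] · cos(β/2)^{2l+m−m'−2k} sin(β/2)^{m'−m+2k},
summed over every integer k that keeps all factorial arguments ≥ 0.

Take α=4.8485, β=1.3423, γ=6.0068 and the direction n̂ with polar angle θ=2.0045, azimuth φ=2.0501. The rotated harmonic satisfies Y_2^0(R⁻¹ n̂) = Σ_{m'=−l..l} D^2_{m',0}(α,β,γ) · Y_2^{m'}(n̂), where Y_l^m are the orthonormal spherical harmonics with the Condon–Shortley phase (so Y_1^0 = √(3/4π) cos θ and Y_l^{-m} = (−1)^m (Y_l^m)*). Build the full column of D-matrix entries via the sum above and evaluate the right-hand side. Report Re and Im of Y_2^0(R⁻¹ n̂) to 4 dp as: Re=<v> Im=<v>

Need the full column D^2_{m',0} for m'=−2..2 at α=4.8485, β=1.3423, γ=6.0068.
cos(β/2)=0.783107, sin(β/2)=0.621887
d^2_{-2,0}: single k=2 term ⇒ +0.580953;  D = -0.559560-0.156202i
d^2_{-1,0}: k∈[1..2] ⇒ +0.731561 -0.461351 = +0.270210;  D = +0.036665-0.267711i
d^2_{0,0}: k∈[0..2] ⇒ +0.376084 -0.948692 +0.149570 = -0.423038;  D = -0.423038+0.000000i
d^2_{1,0}: k∈[0..1] ⇒ -0.731561 +0.461351 = -0.270210;  D = -0.036665-0.267711i
d^2_{2,0}: single k=0 term ⇒ +0.580953;  D = -0.559560+0.156202i
Y_2^{m'}(θ=2.0045,φ=2.0501) and Σ D·Y over m':
  (-0.5596-0.1562i)·(-0.1828+0.2603i)  (+0.0367-0.2677i)·(+0.1359+0.2614i)  (-0.4230+0.0000i)·(-0.1483+0.0000i)  (-0.0367-0.2677i)·(-0.1359+0.2614i)  (-0.5596+0.1562i)·(-0.1828-0.2603i)
Y_2^0(R⁻¹ n̂) = +0.498523+0.000000i

Re=0.4985 Im=0.0000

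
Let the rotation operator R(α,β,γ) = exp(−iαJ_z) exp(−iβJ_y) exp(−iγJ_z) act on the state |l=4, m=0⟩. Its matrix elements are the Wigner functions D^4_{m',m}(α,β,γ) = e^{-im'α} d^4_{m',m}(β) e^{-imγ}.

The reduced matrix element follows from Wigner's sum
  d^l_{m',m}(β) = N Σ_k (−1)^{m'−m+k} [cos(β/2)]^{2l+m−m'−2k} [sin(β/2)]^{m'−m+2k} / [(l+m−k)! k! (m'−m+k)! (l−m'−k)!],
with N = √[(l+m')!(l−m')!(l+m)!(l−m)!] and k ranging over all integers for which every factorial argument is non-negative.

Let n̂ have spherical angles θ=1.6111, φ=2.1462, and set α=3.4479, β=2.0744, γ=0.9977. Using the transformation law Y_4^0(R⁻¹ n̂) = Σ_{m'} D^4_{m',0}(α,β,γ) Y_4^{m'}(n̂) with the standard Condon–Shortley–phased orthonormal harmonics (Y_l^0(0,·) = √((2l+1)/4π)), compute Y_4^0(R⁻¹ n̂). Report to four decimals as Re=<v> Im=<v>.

Re=0.1306 Im=0.0000

Need the full column D^4_{m',0} for m'=−4..4 at α=3.4479, β=2.0744, γ=0.9977.
cos(β/2)=0.508633, sin(β/2)=0.860983
d^4_{-4,0}: single k=4 term ⇒ +0.307713;  D = +0.104232+0.289522i
d^4_{-3,0}: k∈[3..4] ⇒ +0.257082 -0.736634 = -0.479552;  D = +0.290933+0.381219i
d^4_{-2,0}: k∈[2..4] ⇒ +0.121769 -0.930438 +0.999768 = +0.191099;  D = +0.156347+0.109884i
d^4_{-1,0}: k∈[1..4] ⇒ +0.033911 -0.583006 +1.670528 -0.797780 = +0.323653;  D = -0.308588-0.097594i
d^4_{0,0}: k∈[0..4] ⇒ +0.004480 -0.205370 +1.324036 -1.686156 +0.301966 = -0.261044;  D = -0.261044+0.000000i
d^4_{1,0}: k∈[0..3] ⇒ -0.033911 +0.583006 -1.670528 +0.797780 = -0.323653;  D = +0.308588-0.097594i
d^4_{2,0}: k∈[0..2] ⇒ +0.121769 -0.930438 +0.999768 = +0.191099;  D = +0.156347-0.109884i
d^4_{3,0}: k∈[0..1] ⇒ -0.257082 +0.736634 = +0.479552;  D = -0.290933+0.381219i
d^4_{4,0}: single k=0 term ⇒ +0.307713;  D = +0.104232-0.289522i
Y_4^{m'}(θ=1.6111,φ=2.1462) and Σ D·Y over m':
  (+0.1042+0.2895i)·(-0.2944-0.3285i)  (+0.2909+0.3812i)·(-0.0497+0.0078i)  (+0.1563+0.1099i)·(+0.1346-0.3015i)  (-0.3086-0.0976i)·(-0.0310-0.0478i)  (-0.2610+0.0000i)·(+0.3122+0.0000i)  (+0.3086-0.0976i)·(+0.0310-0.0478i)  (+0.1563-0.1099i)·(+0.1346+0.3015i)  (-0.2909+0.3812i)·(+0.0497+0.0078i)  (+0.1042-0.2895i)·(-0.2944+0.3285i)
Y_4^0(R⁻¹ n̂) = +0.130605+0.000000i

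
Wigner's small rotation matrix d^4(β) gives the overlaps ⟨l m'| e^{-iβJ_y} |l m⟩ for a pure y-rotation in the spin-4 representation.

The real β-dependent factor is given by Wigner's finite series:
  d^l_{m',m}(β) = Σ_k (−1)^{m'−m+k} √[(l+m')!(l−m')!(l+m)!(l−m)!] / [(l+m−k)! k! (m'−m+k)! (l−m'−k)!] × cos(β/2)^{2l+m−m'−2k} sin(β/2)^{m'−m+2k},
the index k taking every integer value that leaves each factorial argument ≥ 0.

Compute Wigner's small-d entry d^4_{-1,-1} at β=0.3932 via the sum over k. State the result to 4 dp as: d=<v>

d^4_{-1,-1}(β=0.3932) via Wigner's sum:
Half-angle: c=0.980736, s=0.195336. N=√(6·120·6·120)=720.000000
k: max(0,(-1)−(-1))=0 … min(4+(-1),4−(-1))=3
  k=0: (−1)^0·720.0000/(720)·0.9807^8·0.1953^0 = +0.855891
  k=1: (−1)^1·720.0000/(48)·0.9807^6·0.1953^2 = -0.509295
  k=2: (−1)^2·720.0000/(24)·0.9807^4·0.1953^4 = +0.040407
  k=3: (−1)^3·720.0000/(72)·0.9807^2·0.1953^6 = -0.000534
d^4_{-1,-1}(0.3932) = +0.855891 -0.509295 +0.040407 -0.000534 = +0.386469

d=0.3865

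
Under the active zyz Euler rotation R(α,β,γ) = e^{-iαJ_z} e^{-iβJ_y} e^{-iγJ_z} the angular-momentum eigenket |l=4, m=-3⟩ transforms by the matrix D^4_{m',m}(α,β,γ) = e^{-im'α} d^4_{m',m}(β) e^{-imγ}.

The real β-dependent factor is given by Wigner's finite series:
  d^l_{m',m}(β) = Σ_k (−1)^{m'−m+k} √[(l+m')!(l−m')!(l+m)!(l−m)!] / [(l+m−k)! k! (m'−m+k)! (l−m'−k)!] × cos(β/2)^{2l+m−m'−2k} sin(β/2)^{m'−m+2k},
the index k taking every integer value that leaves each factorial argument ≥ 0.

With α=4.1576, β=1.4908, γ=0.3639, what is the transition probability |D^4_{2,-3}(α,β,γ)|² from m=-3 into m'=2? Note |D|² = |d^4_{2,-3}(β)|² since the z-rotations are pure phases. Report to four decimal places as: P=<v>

P=0.2095

Split into d^4_{2,-3}(β=1.4908) × two z-phases.
With c≡cos(β/2)=0.734817 and s≡sin(β/2)=0.678266, N=[720·2·1·5040]^{1/2}=2693.993318
Admissible k: 0..1 (factorial args all ≥0)
  k=0: (−1)^5·2693.9933/(240)·0.7348^3·0.6783^5 = -0.639325
  k=1: (−1)^6·2693.9933/(720)·0.7348^1·0.6783^7 = +0.181569
d^4_{2,-3}(1.4908) = -0.639325 +0.181569 = -0.457756
|D^4_{2,-3}|² = |d^4_{2,-3}(β)|² = (-0.457756)² = 0.209540 (the z-rotation phases have unit modulus)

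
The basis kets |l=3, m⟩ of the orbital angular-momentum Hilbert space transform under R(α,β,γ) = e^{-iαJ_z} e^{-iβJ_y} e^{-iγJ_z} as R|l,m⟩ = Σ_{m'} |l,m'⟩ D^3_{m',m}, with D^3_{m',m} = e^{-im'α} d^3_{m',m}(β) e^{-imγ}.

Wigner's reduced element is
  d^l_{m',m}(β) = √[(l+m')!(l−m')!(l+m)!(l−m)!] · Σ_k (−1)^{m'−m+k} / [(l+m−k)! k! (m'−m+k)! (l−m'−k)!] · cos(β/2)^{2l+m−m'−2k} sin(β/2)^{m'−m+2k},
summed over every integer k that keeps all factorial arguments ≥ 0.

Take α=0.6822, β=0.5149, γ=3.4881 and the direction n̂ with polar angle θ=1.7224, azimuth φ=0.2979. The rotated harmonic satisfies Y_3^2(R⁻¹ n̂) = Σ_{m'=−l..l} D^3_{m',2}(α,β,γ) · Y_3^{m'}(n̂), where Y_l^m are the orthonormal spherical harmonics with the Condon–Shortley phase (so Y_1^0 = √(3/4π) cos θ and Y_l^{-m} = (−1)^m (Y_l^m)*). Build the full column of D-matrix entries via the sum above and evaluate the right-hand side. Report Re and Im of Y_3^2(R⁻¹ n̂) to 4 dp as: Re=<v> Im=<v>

Need the full column D^3_{m',2} for m'=−3..3 at α=0.6822, β=0.5149, γ=3.4881.
cos(β/2)=0.967042, sin(β/2)=0.254615
d^3_{-3,2}: single k=5 term ⇒ +0.002535;  D = +0.000546+0.002475i
d^3_{-2,2}: k∈[4..5] ⇒ +0.019652 -0.000272 = +0.019379;  D = +0.015173+0.012055i
d^3_{-1,2}: k∈[3..4] ⇒ +0.094411 -0.003272 = +0.091138;  D = +0.091133-0.000986i
d^3_{0,2}: k∈[2..3] ⇒ +0.310536 -0.021527 = +0.289009;  D = +0.222341-0.184636i
d^3_{1,2}: k∈[1..2] ⇒ +0.680945 -0.094411 = +0.586535;  D = +0.113985-0.575352i
d^3_{2,2}: k∈[0..1] ⇒ +0.817849 -0.283479 = +0.534370;  D = -0.249892-0.472340i
d^3_{3,2}: single k=0 term ⇒ -0.527458;  D = +0.485414+0.206362i
Y_3^{m'}(θ=1.7224,φ=0.2979) and Σ D·Y over m':
  (+0.0005+0.0025i)·(+0.2525-0.3141i)  (+0.0152+0.0121i)·(-0.1248+0.0846i)  (+0.0911-0.0010i)·(-0.2706+0.0831i)  (+0.2223-0.1846i)·(+0.1626+0.0000i)  (+0.1140-0.5754i)·(+0.2706+0.0831i)  (-0.2499-0.4723i)·(-0.1248-0.0846i)  (+0.4854+0.2064i)·(-0.2525-0.3141i)
Y_3^2(R⁻¹ n̂) = +0.021695-0.292638i

Re=0.0217 Im=-0.2926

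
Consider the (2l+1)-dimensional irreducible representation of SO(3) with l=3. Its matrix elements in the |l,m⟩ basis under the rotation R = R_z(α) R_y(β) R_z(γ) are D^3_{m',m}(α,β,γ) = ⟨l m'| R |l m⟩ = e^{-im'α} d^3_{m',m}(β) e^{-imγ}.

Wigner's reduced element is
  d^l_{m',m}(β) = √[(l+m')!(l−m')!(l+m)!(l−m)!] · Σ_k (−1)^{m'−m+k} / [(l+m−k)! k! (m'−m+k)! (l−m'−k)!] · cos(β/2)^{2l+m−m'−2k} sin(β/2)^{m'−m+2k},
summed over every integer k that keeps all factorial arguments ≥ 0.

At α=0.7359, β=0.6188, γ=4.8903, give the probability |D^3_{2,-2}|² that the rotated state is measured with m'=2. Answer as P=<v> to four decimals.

P=0.0015

D^3_{2,-2}(0.7359,0.6188,4.8903) = e^{-i·2·0.7359}·d^3_{2,-2}(0.6188)·e^{-i·-2·4.8903}. Compute d first:
Half-angle: c=0.952516, s=0.304487. N=√(120·1·1·120)=120.000000
k: max(0,(-2)−(2))=0 … min(3+(-2),3−(2))=1
  k=0: (−1)^4·120.0000/(24)·0.9525^2·0.3045^4 = +0.038993
  k=1: (−1)^5·120.0000/(120)·0.9525^0·0.3045^6 = -0.000797
d^3_{2,-2}(0.6188) = +0.038993 -0.000797 = +0.038196
|D^3_{2,-2}|² = |d^3_{2,-2}(β)|² = (+0.038196)² = 0.001459 (the z-rotation phases have unit modulus)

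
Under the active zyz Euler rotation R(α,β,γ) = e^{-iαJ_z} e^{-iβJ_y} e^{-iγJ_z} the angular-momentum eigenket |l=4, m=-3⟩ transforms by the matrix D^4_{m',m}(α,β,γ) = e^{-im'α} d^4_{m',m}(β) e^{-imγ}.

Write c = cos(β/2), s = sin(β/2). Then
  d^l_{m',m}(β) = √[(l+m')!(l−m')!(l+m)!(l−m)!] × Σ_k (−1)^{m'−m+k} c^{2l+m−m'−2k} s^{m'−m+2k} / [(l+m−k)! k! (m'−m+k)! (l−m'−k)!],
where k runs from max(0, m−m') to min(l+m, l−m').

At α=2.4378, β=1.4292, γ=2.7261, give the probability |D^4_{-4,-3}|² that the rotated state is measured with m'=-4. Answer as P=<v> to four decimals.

P=0.0676

First d^4_{-4,-3}(β=1.4292), then the phase factors e^{-i(-4)α} and e^{-i(-3)γ}:
Half-angle: c=0.755355, s=0.655315. N=√(1·40320·1·5040)=14255.272709
The bounds max(0,m−m')=1 and min(l+m,l−m')=1 give 1 term
  k=1: (−1)^0·14255.2727/(5040)·0.7554^7·0.6553^1 = +0.260049
d^4_{-4,-3}(1.4292) = +0.260049
|D^4_{-4,-3}|² = |d^4_{-4,-3}(β)|² = (+0.260049)² = 0.067625 (the z-rotation phases have unit modulus)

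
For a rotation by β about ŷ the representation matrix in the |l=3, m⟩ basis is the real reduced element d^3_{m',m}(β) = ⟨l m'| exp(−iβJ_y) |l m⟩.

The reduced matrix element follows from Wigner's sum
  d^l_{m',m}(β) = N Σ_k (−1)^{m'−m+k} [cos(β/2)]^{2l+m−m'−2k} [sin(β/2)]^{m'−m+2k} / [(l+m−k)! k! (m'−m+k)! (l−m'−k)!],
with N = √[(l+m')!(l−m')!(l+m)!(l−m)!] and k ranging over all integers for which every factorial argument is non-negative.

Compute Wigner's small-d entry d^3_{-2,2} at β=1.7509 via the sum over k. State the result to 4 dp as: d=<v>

d^3_{-2,2}(β=1.7509) via Wigner's sum:
With c≡cos(β/2)=0.640651 and s≡sin(β/2)=0.767832, N=[1·120·120·1]^{1/2}=120.000000
Admissible k: 4..5 (factorial args all ≥0)
  k=4: (−1)^0·120.0000/(24)·0.6407^2·0.7678^4 = +0.713310
  k=5: (−1)^1·120.0000/(120)·0.6407^0·0.7678^6 = -0.204926
d^3_{-2,2}(1.7509) = +0.713310 -0.204926 = +0.508384

d=0.5084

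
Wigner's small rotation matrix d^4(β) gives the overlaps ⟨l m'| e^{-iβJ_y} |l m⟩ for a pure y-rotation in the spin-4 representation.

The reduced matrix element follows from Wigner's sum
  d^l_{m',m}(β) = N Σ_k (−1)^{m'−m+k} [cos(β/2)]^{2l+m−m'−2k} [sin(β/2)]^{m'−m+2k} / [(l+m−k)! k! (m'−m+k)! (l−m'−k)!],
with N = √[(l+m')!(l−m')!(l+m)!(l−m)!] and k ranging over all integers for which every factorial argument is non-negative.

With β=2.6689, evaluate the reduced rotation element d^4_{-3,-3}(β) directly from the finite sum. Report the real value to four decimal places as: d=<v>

d=-0.0011

d^4_{-3,-3}(β=2.6689) via Wigner's sum:
With c≡cos(β/2)=0.234152 and s≡sin(β/2)=0.972200, N=[1·5040·1·5040]^{1/2}=5040.000000
k∈{0,1} keeps every argument non-negative
  k=0: (−1)^0·5040.0000/(5040)·0.2342^8·0.9722^0 = +0.000009
  k=1: (−1)^1·5040.0000/(720)·0.2342^6·0.9722^2 = -0.001090
d^4_{-3,-3}(2.6689) = +0.000009 -0.001090 = -0.001081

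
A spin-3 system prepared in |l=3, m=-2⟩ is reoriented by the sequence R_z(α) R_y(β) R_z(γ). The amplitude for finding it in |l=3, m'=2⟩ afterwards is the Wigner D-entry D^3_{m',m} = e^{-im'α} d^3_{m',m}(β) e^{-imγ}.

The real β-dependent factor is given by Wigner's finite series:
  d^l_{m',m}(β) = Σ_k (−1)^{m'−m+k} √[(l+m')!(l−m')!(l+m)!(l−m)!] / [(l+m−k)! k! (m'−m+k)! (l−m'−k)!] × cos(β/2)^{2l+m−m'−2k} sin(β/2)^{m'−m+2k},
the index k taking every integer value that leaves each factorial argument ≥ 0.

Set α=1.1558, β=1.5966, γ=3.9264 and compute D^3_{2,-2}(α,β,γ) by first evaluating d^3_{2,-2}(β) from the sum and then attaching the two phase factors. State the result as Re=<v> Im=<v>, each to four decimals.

Split into d^3_{2,-2}(β=1.5966) × two z-phases.
Half-angle: c=0.697925, s=0.716171. N=√(120·1·1·120)=120.000000
k: max(0,(-2)−(2))=0 … min(3+(-2),3−(2))=1
  k=0: (−1)^4·120.0000/(24)·0.6979^2·0.7162^4 = +0.640699
  k=1: (−1)^5·120.0000/(120)·0.6979^0·0.7162^6 = -0.134927
d^3_{2,-2}(1.5966) = +0.640699 -0.134927 = +0.505772
D = (-0.674881-0.737926i)·(+0.505772)·(+0.001182+0.999999i) = +0.372819-0.341777i

Re=0.3728 Im=-0.3418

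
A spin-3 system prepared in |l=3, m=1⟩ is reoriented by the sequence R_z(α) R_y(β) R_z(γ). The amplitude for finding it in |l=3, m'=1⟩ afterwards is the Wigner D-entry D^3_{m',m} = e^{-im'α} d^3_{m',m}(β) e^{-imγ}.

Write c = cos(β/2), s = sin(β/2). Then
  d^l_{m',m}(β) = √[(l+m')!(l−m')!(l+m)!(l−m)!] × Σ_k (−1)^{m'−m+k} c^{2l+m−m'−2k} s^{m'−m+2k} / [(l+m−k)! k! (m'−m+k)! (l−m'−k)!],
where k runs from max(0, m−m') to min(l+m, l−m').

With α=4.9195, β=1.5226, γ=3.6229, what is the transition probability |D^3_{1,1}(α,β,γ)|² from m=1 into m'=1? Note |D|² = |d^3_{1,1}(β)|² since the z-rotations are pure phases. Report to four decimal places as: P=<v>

D^3_{1,1}(4.9195,1.5226,3.6229) = e^{-i·1·4.9195}·d^3_{1,1}(1.5226)·e^{-i·1·3.6229}. Compute d first:
c=cos(1.5226/2)=0.723940, s=sin(1.5226/2)=0.689863; N=√[24·2·24·2]=48.000000
The bounds max(0,m−m')=0 and min(l+m,l−m')=2 give 3 terms
  k=0: (−1)^0·48.0000/(48)·0.7239^6·0.6899^0 = +0.143951
  k=1: (−1)^1·48.0000/(6)·0.7239^4·0.6899^2 = -1.045745
  k=2: (−1)^2·48.0000/(8)·0.7239^2·0.6899^4 = +0.712210
d^3_{1,1}(1.5226) = +0.143951 -1.045745 +0.712210 = -0.189584
|D^3_{1,1}|² = |d^3_{1,1}(β)|² = (-0.189584)² = 0.035942 (the z-rotation phases have unit modulus)

P=0.0359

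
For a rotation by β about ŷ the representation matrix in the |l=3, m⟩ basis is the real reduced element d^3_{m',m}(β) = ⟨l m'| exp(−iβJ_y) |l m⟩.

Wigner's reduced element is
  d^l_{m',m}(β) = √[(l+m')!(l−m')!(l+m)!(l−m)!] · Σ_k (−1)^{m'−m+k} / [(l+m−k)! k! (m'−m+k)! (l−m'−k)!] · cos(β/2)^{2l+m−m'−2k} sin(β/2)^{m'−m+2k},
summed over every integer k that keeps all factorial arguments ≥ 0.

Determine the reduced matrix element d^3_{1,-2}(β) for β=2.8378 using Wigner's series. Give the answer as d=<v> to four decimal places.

d=0.4304

d^3_{1,-2}(β=2.8378) via Wigner's sum:
Half-angle: c=0.151313, s=0.988486. N=√(24·2·1·120)=75.894664
k: max(0,(-2)−(1))=0 … min(3+(-2),3−(1))=1
  k=0: (−1)^3·75.8947/(12)·0.1513^3·0.9885^3 = -0.021163
  k=1: (−1)^4·75.8947/(24)·0.1513^1·0.9885^5 = +0.451573
d^3_{1,-2}(2.8378) = -0.021163 +0.451573 = +0.430411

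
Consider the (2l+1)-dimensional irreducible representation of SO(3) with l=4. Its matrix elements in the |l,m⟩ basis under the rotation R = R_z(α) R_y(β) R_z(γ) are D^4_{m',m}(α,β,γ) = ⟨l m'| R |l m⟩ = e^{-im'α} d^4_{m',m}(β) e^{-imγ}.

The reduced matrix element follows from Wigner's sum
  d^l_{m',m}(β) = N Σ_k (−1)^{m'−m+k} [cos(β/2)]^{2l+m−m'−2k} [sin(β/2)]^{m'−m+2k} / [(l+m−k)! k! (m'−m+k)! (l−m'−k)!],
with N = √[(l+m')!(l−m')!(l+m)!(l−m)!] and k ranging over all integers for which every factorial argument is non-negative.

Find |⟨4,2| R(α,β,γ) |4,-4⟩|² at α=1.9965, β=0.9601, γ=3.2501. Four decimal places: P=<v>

First d^4_{2,-4}(β=0.9601), then the phase factors e^{-i(2)α} and e^{-i(-4)γ}:
With c≡cos(β/2)=0.886972 and s≡sin(β/2)=0.461824, N=[720·2·1·40320]^{1/2}=7619.763776
Admissible k: 0..0 (factorial args all ≥0)
  k=0: (−1)^6·7619.7638/(1440)·0.8870^2·0.4618^6 = +0.040388
d^4_{2,-4}(0.9601) = +0.040388
|D^4_{2,-4}|² = |d^4_{2,-4}(β)|² = (+0.040388)² = 0.001631 (the z-rotation phases have unit modulus)

P=0.0016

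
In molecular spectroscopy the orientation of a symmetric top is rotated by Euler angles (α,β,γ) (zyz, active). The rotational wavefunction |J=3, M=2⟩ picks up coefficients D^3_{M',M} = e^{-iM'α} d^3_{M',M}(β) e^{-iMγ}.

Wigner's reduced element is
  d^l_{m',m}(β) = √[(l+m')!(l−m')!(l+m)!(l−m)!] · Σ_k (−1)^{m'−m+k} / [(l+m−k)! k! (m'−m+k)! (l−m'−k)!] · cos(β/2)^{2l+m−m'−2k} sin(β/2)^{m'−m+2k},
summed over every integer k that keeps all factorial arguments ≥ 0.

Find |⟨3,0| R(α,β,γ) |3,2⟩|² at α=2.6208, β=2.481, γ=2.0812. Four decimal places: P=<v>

P=0.1657

D^3_{0,2}(2.6208,2.481,2.0812) = e^{-i·0·2.6208}·d^3_{0,2}(2.481)·e^{-i·2·2.0812}. Compute d first:
c=cos(2.481/2)=0.324323, s=sin(2.481/2)=0.945946; N=√[6·6·120·1]=65.726707
Admissible k: 2..3 (factorial args all ≥0)
  k=2: (−1)^0·65.7267/(12)·0.3243^4·0.9459^2 = +0.054226
  k=3: (−1)^1·65.7267/(12)·0.3243^2·0.9459^4 = -0.461299
d^3_{0,2}(2.481) = +0.054226 -0.461299 = -0.407074
|D^3_{0,2}|² = |d^3_{0,2}(β)|² = (-0.407074)² = 0.165709 (the z-rotation phases have unit modulus)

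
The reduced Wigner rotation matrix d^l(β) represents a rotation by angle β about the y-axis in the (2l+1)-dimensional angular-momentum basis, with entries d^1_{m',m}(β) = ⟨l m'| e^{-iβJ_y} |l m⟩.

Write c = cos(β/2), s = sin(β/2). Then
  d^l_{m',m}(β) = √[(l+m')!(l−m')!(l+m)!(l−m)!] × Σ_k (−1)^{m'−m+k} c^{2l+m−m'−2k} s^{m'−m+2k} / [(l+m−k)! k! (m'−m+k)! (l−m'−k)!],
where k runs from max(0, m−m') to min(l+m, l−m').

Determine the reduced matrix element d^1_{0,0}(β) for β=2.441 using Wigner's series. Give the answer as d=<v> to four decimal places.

d=-0.7645

d^1_{0,0}(β=2.441) via Wigner's sum:
c=cos(2.441/2)=0.343176, s=sin(2.441/2)=0.939271; N=√[1·1·1·1]=1.000000
The bounds max(0,m−m')=0 and min(l+m,l−m')=1 give 2 terms
  k=0: (−1)^0·1.0000/(1)·0.3432^2·0.9393^0 = +0.117770
  k=1: (−1)^1·1.0000/(1)·0.3432^0·0.9393^2 = -0.882230
d^1_{0,0}(2.441) = +0.117770 -0.882230 = -0.764460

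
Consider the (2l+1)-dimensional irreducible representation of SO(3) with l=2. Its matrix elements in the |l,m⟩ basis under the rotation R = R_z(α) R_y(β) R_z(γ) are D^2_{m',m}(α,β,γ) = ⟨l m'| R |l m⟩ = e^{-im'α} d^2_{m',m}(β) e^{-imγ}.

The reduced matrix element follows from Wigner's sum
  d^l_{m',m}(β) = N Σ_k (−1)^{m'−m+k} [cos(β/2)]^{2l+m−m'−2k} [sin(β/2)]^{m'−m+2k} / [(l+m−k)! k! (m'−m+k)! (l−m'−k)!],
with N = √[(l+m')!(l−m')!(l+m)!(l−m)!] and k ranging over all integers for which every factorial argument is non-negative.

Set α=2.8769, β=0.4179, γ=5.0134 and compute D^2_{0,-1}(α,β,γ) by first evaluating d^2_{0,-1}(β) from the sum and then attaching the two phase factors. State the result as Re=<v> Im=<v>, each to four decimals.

Re=-0.1347 Im=0.4339

Split into d^2_{0,-1}(β=0.4179) × two z-phases.
Half-angle: c=0.978249, s=0.207433. N=√(2·2·1·6)=4.898979
k: max(0,(-1)−(0))=0 … min(2+(-1),2−(0))=1
  k=0: (−1)^1·4.8990/(2)·0.9782^3·0.2074^1 = -0.475666
  k=1: (−1)^2·4.8990/(2)·0.9782^1·0.2074^3 = +0.021387
d^2_{0,-1}(0.4179) = -0.475666 +0.021387 = -0.454278
Attach z-rotation phases: D = e^{-i(0)(2.8769)}·(-0.454278)·e^{-i(-1)(5.0134)} = -0.134687+0.433853i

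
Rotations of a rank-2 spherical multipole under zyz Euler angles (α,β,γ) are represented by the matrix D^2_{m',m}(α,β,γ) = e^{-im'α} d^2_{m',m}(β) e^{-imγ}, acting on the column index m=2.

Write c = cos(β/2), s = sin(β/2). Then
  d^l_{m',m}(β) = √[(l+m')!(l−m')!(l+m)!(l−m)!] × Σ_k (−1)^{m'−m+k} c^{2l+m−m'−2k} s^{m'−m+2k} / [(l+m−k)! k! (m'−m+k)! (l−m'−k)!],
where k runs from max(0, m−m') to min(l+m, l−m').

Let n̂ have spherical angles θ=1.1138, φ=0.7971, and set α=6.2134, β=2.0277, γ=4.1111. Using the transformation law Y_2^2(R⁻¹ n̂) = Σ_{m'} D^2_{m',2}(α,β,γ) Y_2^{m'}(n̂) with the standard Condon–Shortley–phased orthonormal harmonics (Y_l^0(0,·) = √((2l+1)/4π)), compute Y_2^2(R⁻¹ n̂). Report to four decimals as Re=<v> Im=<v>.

Need the full column D^2_{m',2} for m'=−2..2 at α=6.2134, β=2.0277, γ=4.1111.
cos(β/2)=0.528596, sin(β/2)=0.848873
d^2_{-2,2}: single k=4 term ⇒ +0.519244;  D = -0.252480-0.453727i
d^2_{-1,2}: single k=3 term ⇒ +0.646670;  D = -0.274274-0.585625i
d^2_{0,2}: single k=2 term ⇒ +0.493185;  D = -0.177524-0.460127i
d^2_{1,2}: single k=1 term ⇒ +0.250753;  D = -0.073727-0.239669i
d^2_{2,2}: single k=0 term ⇒ +0.078072;  D = -0.017696-0.076040i
Y_2^{m'}(θ=1.1138,φ=0.7971) and Σ D·Y over m':
  (-0.2525-0.4537i)·(-0.0073-0.3110i)  (-0.2743-0.5856i)·(+0.2138-0.2188i)  (-0.1775-0.4601i)·(-0.1312+0.0000i)  (-0.0737-0.2397i)·(-0.2138-0.2188i)  (-0.0177-0.0760i)·(-0.0073+0.3110i)
Y_2^2(R⁻¹ n̂) = -0.315667+0.139421i

Re=-0.3157 Im=0.1394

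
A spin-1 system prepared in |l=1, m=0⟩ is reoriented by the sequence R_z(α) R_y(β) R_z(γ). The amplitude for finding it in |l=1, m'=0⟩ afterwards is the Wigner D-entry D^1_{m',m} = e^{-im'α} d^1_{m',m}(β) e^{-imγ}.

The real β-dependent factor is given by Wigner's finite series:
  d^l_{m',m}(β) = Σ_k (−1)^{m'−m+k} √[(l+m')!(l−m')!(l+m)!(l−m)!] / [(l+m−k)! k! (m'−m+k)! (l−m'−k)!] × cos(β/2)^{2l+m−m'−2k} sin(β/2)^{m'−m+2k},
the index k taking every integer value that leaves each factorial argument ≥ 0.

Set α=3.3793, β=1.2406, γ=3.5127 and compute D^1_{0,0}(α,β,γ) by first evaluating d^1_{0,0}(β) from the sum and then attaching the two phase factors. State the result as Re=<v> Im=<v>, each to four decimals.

Split into d^1_{0,0}(β=1.2406) × two z-phases.
Half-angle: c=0.813704, s=0.581279. N=√(1·1·1·1)=1.000000
k∈{0,1} keeps every argument non-negative
  k=0: (−1)^0·1.0000/(1)·0.8137^2·0.5813^0 = +0.662114
  k=1: (−1)^1·1.0000/(1)·0.8137^0·0.5813^2 = -0.337886
d^1_{0,0}(1.2406) = +0.662114 -0.337886 = +0.324229
Phases: e^{-i·(0)·3.3793}=+1.000000+0.000000i, e^{-i·(0)·3.5127}=+1.000000+0.000000i ⇒ D=+0.324229+0.000000i

Re=0.3242 Im=0.0000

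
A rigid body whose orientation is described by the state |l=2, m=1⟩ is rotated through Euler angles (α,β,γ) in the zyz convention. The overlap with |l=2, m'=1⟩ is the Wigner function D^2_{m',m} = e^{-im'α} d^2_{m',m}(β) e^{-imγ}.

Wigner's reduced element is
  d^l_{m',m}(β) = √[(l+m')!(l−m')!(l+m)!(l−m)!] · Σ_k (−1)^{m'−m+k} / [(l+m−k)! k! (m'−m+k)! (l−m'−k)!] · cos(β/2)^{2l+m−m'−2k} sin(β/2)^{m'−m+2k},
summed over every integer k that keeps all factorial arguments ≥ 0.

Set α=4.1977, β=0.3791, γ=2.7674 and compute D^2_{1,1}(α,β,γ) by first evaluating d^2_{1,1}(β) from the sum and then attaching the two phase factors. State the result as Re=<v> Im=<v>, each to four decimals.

First d^2_{1,1}(β=0.3791), then the phase factors e^{-i(1)α} and e^{-i(1)γ}:
With c≡cos(β/2)=0.982089 and s≡sin(β/2)=0.188417, N=[6·1·6·1]^{1/2}=6.000000
k: max(0,(1)−(1))=0 … min(2+(1),2−(1))=1
  k=0: (−1)^0·6.0000/(6)·0.9821^4·0.1884^0 = +0.930258
  k=1: (−1)^1·6.0000/(2)·0.9821^2·0.1884^2 = -0.102722
d^2_{1,1}(0.3791) = +0.930258 -0.102722 = +0.827536
D = (-0.492264+0.870446i)·(+0.827536)·(-0.930803-0.365521i) = +0.642472-0.521580i

Re=0.6425 Im=-0.5216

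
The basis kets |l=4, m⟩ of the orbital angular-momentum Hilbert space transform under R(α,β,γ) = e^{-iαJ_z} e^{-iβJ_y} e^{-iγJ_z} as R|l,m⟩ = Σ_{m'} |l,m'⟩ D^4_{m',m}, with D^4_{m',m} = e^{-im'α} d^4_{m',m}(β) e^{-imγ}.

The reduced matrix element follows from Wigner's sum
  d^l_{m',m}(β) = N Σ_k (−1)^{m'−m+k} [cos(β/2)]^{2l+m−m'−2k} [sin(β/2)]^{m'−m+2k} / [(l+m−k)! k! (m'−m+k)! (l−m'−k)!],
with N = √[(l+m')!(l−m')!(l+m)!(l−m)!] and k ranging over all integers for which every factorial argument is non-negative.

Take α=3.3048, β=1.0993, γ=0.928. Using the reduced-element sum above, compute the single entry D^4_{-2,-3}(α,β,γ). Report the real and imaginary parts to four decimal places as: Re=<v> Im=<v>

Re=-0.0806 Im=0.0025

Split into d^4_{-2,-3}(β=1.0993) × two z-phases.
Half-angle: c=0.852707, s=0.522389. N=√(2·720·1·5040)=2693.993318
k: max(0,(-3)−(-2))=0 … min(4+(-3),4−(-2))=1
  k=0: (−1)^1·2693.9933/(720)·0.8527^7·0.5224^1 = -0.640705
  k=1: (−1)^2·2693.9933/(240)·0.8527^5·0.5224^3 = +0.721385
d^4_{-2,-3}(1.0993) = -0.640705 +0.721385 = +0.080680
D = (+0.947198+0.320649i)·(+0.080680)·(-0.936742+0.350020i) = -0.080641+0.002515i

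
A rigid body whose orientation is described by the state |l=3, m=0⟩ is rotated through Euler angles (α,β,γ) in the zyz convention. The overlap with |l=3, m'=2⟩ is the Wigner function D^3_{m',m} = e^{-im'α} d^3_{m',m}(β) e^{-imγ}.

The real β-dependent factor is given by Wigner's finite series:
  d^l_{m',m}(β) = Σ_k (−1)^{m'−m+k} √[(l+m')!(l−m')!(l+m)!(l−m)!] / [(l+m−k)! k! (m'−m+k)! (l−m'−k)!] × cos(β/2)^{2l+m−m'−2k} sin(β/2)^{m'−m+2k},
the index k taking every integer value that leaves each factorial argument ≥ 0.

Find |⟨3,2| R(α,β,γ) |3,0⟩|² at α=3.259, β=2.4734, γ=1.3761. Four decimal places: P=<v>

P=0.1702

Split into d^3_{2,0}(β=2.4734) × two z-phases.
c=cos(2.4734/2)=0.327916, s=sin(2.4734/2)=0.944707; N=√[120·1·6·6]=65.726707
The bounds max(0,m−m')=0 and min(l+m,l−m')=1 give 2 terms
  k=0: (−1)^2·65.7267/(12)·0.3279^4·0.9447^2 = +0.056520
  k=1: (−1)^3·65.7267/(12)·0.3279^2·0.9447^4 = -0.469109
d^3_{2,0}(2.4734) = +0.056520 -0.469109 = -0.412588
|D^3_{2,0}|² = |d^3_{2,0}(β)|² = (-0.412588)² = 0.170229 (the z-rotation phases have unit modulus)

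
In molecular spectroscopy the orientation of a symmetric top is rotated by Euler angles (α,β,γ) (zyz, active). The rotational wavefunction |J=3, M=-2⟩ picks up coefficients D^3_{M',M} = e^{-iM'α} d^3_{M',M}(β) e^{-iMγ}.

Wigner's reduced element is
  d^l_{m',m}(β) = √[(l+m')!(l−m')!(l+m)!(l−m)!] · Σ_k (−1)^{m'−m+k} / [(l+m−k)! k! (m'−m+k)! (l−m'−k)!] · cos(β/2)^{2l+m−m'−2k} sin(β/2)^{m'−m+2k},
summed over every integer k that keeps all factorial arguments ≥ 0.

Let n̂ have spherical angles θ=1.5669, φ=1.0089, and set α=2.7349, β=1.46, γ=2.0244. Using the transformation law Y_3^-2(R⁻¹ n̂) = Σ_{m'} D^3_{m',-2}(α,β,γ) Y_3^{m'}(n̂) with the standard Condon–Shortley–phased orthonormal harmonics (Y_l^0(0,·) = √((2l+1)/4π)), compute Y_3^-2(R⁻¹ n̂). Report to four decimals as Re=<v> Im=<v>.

Re=-0.0890 Im=-0.1243

Need the full column D^3_{m',-2} for m'=−3..3 at α=2.7349, β=1.46, γ=2.0244.
cos(β/2)=0.745174, sin(β/2)=0.666870
d^3_{-3,-2}: single k=1 term ⇒ +0.375324;  D = +0.357103-0.115521i
d^3_{-2,-2}: k∈[0..1] ⇒ +0.171217 -0.685620 = -0.514403;  D = +0.512141+0.048192i
d^3_{-1,-2}: k∈[0..1] ⇒ -0.484541 +0.776116 = +0.291575;  D = +0.255809+0.139920i
d^3_{0,-2}: k∈[0..1] ⇒ +0.751059 -0.601506 = +0.149553;  D = -0.092117-0.117816i
d^3_{1,-2}: k∈[0..1] ⇒ -0.776116 +0.310787 = -0.465329;  D = -0.118231-0.450058i
d^3_{2,-2}: k∈[0..1] ⇒ +0.549098 -0.087952 = +0.461146;  D = +0.068820-0.455982i
d^3_{3,-2}: single k=0 term ⇒ -0.240734;  D = +0.127158-0.204411i
Y_3^{m'}(θ=1.5669,φ=1.0089) and Σ D·Y over m':
  (+0.3571-0.1155i)·(-0.4145-0.0478i)  (+0.5121+0.0482i)·(-0.0017-0.0036i)  (+0.2558+0.1399i)·(-0.1722+0.2735i)  (-0.0921-0.1178i)·(-0.0044+0.0000i)  (-0.1182-0.4501i)·(+0.1722+0.2735i)  (+0.0688-0.4560i)·(-0.0017+0.0036i)  (+0.1272-0.2044i)·(+0.4145-0.0478i)
Y_3^-2(R⁻¹ n̂) = -0.088981-0.124335i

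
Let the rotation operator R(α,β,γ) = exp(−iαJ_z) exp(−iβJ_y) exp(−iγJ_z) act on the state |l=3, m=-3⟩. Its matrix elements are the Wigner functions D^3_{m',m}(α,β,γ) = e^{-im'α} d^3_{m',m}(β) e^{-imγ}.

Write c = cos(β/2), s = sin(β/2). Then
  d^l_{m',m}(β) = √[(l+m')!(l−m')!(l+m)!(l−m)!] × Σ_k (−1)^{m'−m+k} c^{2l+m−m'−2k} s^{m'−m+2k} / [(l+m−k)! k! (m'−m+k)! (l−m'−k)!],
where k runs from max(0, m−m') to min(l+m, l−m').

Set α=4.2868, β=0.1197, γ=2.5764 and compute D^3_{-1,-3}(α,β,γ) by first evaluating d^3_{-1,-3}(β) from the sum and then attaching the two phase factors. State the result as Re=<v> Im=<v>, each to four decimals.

First d^3_{-1,-3}(β=0.1197), then the phase factors e^{-i(-1)α} and e^{-i(-3)γ}:
c=cos(0.1197/2)=0.998210, s=sin(0.1197/2)=0.059814; N=√[2·24·1·720]=185.903201
k∈{0} keeps every argument non-negative
  k=0: (−1)^2·185.9032/(48)·0.9982^4·0.0598^2 = +0.013758
d^3_{-1,-3}(0.1197) = +0.013758
Phases: e^{-i·(-1)·4.2868}=-0.412857-0.910796i, e^{-i·(-3)·2.5764}=+0.124458+0.992225i ⇒ D=+0.011726-0.007195i

Re=0.0117 Im=-0.0072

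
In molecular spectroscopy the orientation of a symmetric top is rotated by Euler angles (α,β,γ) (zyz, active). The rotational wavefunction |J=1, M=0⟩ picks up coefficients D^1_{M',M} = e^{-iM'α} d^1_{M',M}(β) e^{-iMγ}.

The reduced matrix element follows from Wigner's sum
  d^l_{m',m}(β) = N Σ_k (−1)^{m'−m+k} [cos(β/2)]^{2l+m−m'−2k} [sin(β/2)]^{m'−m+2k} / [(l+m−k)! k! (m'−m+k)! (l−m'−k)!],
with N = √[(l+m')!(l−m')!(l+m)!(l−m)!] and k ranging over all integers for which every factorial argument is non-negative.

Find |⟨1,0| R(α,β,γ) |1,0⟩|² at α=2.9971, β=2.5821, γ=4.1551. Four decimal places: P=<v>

Split into d^1_{0,0}(β=2.5821) × two z-phases.
c=cos(2.5821/2)=0.276112, s=sin(2.5821/2)=0.961126; N=√[1·1·1·1]=1.000000
k: max(0,(0)−(0))=0 … min(1+(0),1−(0))=1
  k=0: (−1)^0·1.0000/(1)·0.2761^2·0.9611^0 = +0.076238
  k=1: (−1)^1·1.0000/(1)·0.2761^0·0.9611^2 = -0.923762
d^1_{0,0}(2.5821) = +0.076238 -0.923762 = -0.847524
|D^1_{0,0}|² = |d^1_{0,0}(β)|² = (-0.847524)² = 0.718298 (the z-rotation phases have unit modulus)

P=0.7183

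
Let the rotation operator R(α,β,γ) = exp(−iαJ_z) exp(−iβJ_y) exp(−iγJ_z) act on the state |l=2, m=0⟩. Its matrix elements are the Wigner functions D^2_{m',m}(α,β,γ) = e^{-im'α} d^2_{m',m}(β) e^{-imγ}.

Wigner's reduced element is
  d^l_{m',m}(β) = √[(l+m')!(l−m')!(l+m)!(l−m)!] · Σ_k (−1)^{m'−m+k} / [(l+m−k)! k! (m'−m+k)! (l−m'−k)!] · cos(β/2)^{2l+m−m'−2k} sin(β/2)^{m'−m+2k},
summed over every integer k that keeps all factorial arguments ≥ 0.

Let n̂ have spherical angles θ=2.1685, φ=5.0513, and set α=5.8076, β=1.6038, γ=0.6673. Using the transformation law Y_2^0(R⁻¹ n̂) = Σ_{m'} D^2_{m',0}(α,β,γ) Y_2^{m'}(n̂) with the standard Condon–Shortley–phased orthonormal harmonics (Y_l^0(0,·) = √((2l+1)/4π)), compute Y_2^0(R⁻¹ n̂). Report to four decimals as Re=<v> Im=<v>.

Need the full column D^2_{m',0} for m'=−2..2 at α=5.8076, β=1.6038, γ=0.6673.
cos(β/2)=0.695342, sin(β/2)=0.718679
d^2_{-2,0}: single k=2 term ⇒ +0.611706;  D = +0.355236-0.497987i
d^2_{-1,0}: k∈[1..2] ⇒ +0.591843 -0.632235 = -0.040392;  D = -0.035909+0.018494i
d^2_{0,0}: k∈[0..2] ⇒ +0.233773 -0.998911 +0.266771 = -0.498367;  D = -0.498367+0.000000i
d^2_{1,0}: k∈[0..1] ⇒ -0.591843 +0.632235 = +0.040392;  D = +0.035909+0.018494i
d^2_{2,0}: single k=0 term ⇒ +0.611706;  D = +0.355236+0.497987i
Y_2^{m'}(θ=2.1685,φ=5.0513) and Σ D·Y over m':
  (+0.3552-0.4980i)·(-0.2056+0.1655i)  (-0.0359+0.0185i)·(-0.1195-0.3389i)  (-0.4984+0.0000i)·(-0.0158+0.0000i)  (+0.0359+0.0185i)·(+0.1195-0.3389i)  (+0.3552+0.4980i)·(-0.2056-0.1655i)
Y_2^0(R⁻¹ n̂) = +0.047750+0.000000i

Re=0.0478 Im=0.0000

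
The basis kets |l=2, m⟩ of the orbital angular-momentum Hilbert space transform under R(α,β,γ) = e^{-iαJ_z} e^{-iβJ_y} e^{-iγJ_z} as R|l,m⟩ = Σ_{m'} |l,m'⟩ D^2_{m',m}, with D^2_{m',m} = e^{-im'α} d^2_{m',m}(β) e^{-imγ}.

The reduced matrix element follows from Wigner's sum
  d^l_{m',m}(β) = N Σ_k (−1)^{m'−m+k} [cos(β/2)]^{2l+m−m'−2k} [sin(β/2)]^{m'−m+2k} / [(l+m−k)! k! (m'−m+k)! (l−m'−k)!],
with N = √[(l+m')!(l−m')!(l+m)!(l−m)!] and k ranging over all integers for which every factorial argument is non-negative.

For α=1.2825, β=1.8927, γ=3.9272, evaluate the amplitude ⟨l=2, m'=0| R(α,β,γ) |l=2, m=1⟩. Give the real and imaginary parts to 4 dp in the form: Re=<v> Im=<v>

Re=0.2599 Im=-0.2600

Split into d^2_{0,1}(β=1.8927) × two z-phases.
c=cos(1.8927/2)=0.584648, s=sin(1.8927/2)=0.811287; N=√[2·2·6·1]=4.898979
k∈{1,2} keeps every argument non-negative
  k=1: (−1)^0·4.8990/(2)·0.5846^3·0.8113^1 = +0.397131
  k=2: (−1)^1·4.8990/(2)·0.5846^1·0.8113^3 = -0.764705
d^2_{0,1}(1.8927) = +0.397131 -0.764705 = -0.367573
Attach z-rotation phases: D = e^{-i(0)(1.2825)}·(-0.367573)·e^{-i(1)(3.9272)} = +0.259859-0.259968i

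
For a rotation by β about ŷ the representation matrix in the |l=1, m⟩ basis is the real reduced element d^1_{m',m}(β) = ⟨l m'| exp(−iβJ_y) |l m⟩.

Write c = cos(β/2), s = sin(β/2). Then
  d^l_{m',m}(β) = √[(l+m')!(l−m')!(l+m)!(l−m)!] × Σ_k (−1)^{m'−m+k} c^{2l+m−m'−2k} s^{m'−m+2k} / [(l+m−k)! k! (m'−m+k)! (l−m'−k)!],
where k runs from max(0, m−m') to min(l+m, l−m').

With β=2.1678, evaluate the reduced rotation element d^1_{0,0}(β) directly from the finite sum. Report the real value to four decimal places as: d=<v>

d^1_{0,0}(β=2.1678) via Wigner's sum:
Half-angle: c=0.467885, s=0.883789. N=√(1·1·1·1)=1.000000
The bounds max(0,m−m')=0 and min(l+m,l−m')=1 give 2 terms
  k=0: (−1)^0·1.0000/(1)·0.4679^2·0.8838^0 = +0.218917
  k=1: (−1)^1·1.0000/(1)·0.4679^0·0.8838^2 = -0.781083
d^1_{0,0}(2.1678) = +0.218917 -0.781083 = -0.562167

d=-0.5622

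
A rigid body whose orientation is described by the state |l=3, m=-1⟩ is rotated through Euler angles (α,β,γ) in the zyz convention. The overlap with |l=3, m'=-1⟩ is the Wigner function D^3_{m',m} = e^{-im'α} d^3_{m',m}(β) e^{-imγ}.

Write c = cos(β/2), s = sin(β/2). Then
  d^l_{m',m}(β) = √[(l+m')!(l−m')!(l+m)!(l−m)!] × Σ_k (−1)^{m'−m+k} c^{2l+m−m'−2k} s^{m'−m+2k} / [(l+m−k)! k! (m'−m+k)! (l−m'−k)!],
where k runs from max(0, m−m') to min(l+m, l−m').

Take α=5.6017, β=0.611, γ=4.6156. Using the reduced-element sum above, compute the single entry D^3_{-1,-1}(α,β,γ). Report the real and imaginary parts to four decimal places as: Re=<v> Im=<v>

First d^3_{-1,-1}(β=0.611), then the phase factors e^{-i(-1)α} and e^{-i(-1)γ}:
c=cos(0.611/2)=0.953697, s=sin(0.611/2)=0.300770; N=√[2·24·2·24]=48.000000
Admissible k: 0..2 (factorial args all ≥0)
  k=0: (−1)^0·48.0000/(48)·0.9537^6·0.3008^0 = +0.752422
  k=1: (−1)^1·48.0000/(6)·0.9537^4·0.3008^2 = -0.598688
  k=2: (−1)^2·48.0000/(8)·0.9537^2·0.3008^4 = +0.044659
d^3_{-1,-1}(0.611) = +0.752422 -0.598688 +0.044659 = +0.198394
Phases: e^{-i·(-1)·5.6017}=+0.776638-0.629947i, e^{-i·(-1)·4.6156}=-0.096638-0.995320i ⇒ D=-0.139283-0.141281i

Re=-0.1393 Im=-0.1413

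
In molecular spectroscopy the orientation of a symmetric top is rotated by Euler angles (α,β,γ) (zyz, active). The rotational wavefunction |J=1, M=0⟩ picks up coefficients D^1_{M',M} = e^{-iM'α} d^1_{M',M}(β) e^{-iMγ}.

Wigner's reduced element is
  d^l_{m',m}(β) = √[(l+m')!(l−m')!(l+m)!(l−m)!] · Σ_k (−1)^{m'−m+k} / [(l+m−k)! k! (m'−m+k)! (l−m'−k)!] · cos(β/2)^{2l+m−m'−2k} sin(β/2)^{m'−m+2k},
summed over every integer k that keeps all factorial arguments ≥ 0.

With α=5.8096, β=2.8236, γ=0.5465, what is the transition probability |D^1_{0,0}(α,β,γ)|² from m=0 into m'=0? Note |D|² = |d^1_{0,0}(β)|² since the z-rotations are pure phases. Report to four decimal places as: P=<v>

P=0.9022

Split into d^1_{0,0}(β=2.8236) × two z-phases.
Half-angle: c=0.158327, s=0.987387. N=√(1·1·1·1)=1.000000
k: max(0,(0)−(0))=0 … min(1+(0),1−(0))=1
  k=0: (−1)^0·1.0000/(1)·0.1583^2·0.9874^0 = +0.025068
  k=1: (−1)^1·1.0000/(1)·0.1583^0·0.9874^2 = -0.974932
d^1_{0,0}(2.8236) = +0.025068 -0.974932 = -0.949865
|D^1_{0,0}|² = |d^1_{0,0}(β)|² = (-0.949865)² = 0.902243 (the z-rotation phases have unit modulus)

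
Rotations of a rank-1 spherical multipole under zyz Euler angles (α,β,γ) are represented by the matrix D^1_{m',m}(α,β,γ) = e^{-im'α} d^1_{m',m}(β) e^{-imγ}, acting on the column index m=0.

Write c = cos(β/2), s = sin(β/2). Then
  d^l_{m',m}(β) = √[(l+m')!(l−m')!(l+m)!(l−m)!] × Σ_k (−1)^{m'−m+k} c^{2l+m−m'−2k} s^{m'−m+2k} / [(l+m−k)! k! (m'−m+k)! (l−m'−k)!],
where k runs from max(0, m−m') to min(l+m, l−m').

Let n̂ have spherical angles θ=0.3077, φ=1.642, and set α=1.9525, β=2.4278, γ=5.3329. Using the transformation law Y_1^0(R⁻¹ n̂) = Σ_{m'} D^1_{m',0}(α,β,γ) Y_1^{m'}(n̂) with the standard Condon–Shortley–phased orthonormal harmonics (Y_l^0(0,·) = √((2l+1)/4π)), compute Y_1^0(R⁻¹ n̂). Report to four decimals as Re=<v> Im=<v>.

Re=-0.2597 Im=0.0000

Need the full column D^1_{m',0} for m'=−1..1 at α=1.9525, β=2.4278, γ=5.3329.
cos(β/2)=0.349368, sin(β/2)=0.936986
d^1_{-1,0}: single k=1 term ⇒ +0.462947;  D = -0.172449+0.429629i
d^1_{0,0}: k∈[0..1] ⇒ +0.122058 -0.877942 = -0.755884;  D = -0.755884+0.000000i
d^1_{1,0}: single k=0 term ⇒ -0.462947;  D = +0.172449+0.429629i
Y_1^{m'}(θ=0.3077,φ=1.642) and Σ D·Y over m':
  (-0.1724+0.4296i)·(-0.0074-0.1044i)  (-0.7559+0.0000i)·(+0.4657+0.0000i)  (+0.1724+0.4296i)·(+0.0074-0.1044i)
Y_1^0(R⁻¹ n̂) = -0.259729+0.000000i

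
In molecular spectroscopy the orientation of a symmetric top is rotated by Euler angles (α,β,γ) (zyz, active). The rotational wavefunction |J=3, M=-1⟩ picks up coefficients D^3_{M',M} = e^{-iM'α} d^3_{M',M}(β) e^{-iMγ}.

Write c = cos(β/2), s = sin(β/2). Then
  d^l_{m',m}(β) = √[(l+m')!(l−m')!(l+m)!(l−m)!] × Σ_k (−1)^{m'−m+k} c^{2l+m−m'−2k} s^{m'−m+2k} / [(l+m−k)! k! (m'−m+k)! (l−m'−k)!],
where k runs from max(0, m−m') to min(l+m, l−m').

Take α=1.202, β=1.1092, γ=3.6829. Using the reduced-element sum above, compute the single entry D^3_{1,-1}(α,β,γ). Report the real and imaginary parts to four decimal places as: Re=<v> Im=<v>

Re=-0.3519 Im=0.2735

D^3_{1,-1}(1.202,1.1092,3.6829) = e^{-i·1·1.202}·d^3_{1,-1}(1.1092)·e^{-i·-1·3.6829}. Compute d first:
With c≡cos(β/2)=0.850111 and s≡sin(β/2)=0.526603, N=[24·2·2·24]^{1/2}=48.000000
k∈{0,1,2} keeps every argument non-negative
  k=0: (−1)^2·48.0000/(8)·0.8501^4·0.5266^2 = +0.869003
  k=1: (−1)^3·48.0000/(6)·0.8501^2·0.5266^4 = -0.444606
  k=2: (−1)^4·48.0000/(48)·0.8501^0·0.5266^6 = +0.021326
d^3_{1,-1}(1.1092) = +0.869003 -0.444606 +0.021326 = +0.445722
Phases: e^{-i·(1)·1.202}=+0.360493-0.932762i, e^{-i·(-1)·3.6829}=-0.857036-0.515257i ⇒ D=-0.351928+0.273524i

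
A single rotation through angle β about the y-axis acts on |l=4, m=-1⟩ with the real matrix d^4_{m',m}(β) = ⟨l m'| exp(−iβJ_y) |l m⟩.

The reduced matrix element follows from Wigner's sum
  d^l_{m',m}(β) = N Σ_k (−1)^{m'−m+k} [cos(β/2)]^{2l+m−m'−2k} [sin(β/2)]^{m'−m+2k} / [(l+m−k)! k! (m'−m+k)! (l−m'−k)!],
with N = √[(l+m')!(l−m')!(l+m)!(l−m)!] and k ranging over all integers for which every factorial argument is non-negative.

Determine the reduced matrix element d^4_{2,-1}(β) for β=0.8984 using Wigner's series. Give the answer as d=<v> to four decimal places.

d^4_{2,-1}(β=0.8984) via Wigner's sum:
Half-angle: c=0.900795, s=0.434245. N=√(720·2·6·120)=1018.233765
k∈{0,1,2} keeps every argument non-negative
  k=0: (−1)^3·1018.2338/(72)·0.9008^5·0.4342^3 = -0.686829
  k=1: (−1)^4·1018.2338/(48)·0.9008^3·0.4342^5 = +0.239419
  k=2: (−1)^5·1018.2338/(240)·0.9008^1·0.4342^7 = -0.011128
d^4_{2,-1}(0.8984) = -0.686829 +0.239419 -0.011128 = -0.458538

d=-0.4585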